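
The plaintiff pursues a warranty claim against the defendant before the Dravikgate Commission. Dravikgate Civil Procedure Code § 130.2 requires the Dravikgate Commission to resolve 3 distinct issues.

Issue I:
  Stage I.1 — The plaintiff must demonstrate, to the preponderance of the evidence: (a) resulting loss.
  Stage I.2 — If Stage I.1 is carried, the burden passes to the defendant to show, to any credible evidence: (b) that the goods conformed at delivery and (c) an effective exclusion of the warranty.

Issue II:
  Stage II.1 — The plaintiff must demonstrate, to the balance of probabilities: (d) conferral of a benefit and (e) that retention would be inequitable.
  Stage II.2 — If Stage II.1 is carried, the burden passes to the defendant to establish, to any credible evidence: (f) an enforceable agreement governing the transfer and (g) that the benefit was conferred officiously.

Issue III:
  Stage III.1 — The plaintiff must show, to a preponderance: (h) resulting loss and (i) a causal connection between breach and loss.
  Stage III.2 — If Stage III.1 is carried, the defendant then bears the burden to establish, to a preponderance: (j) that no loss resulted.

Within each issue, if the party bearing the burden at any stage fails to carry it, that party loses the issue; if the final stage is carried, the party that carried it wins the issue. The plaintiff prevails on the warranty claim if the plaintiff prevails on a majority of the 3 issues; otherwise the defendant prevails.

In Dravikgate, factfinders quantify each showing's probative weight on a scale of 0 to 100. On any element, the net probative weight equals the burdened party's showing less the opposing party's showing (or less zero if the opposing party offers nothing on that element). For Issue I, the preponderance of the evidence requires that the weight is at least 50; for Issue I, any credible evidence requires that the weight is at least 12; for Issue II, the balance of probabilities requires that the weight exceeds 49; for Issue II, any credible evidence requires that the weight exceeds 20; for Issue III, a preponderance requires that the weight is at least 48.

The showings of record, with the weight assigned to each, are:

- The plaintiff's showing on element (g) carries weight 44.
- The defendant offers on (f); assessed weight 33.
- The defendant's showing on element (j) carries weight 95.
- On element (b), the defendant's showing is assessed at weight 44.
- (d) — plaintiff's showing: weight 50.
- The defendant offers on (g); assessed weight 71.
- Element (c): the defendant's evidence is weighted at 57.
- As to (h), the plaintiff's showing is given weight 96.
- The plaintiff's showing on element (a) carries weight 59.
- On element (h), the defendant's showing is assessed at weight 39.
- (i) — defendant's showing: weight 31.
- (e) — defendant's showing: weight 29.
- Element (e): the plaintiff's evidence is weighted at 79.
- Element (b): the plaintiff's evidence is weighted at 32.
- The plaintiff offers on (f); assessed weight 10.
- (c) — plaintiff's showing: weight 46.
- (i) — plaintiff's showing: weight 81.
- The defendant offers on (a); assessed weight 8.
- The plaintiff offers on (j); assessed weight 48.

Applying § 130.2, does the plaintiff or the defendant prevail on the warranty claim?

— Issue I —
At Stage I.1 the plaintiff must meet the preponderance of the evidence (weight is at least 50): on (a) the weight is 59 less the opposing 8 gives net 51, ≥ 50, so (a) meets the standard.
  Stage I.1 is satisfied; the onus moves to the defendant.
At Stage I.2 the defendant must meet any credible evidence (weight is at least 12): on (b) the weight is 44 less the opposing 32 gives net 12, ≥ 12, so (b) meets the standard; on (c) the weight is 57 less the opposing 46 gives net 11, < 12, so (c) does not meet the standard.
  Not every element is met, so the defendant fails to carry Stage I.2.
The analysis ends at Stage I.2; the plaintiff prevails on this issue.
— Issue II —
Stage II.1 (plaintiff, the balance of probabilities, weight exceeds 49): (d) 50 > 49 — meets; (e) net 79−29=50 > 49 — meets.
  Stage II.1 is satisfied; the onus moves to the defendant.
Stage II.2 (defendant, any credible evidence, weight exceeds 20): (f) net 33−10=23 > 20 — meets; (g) net 71−44=27 > 20 — meets.
  The defendant carries the last stage.
All stages carried — the defendant prevails on this issue.
— Issue III —
At Stage III.1 the plaintiff must meet a preponderance (weight is at least 48): on (h) the weight is 96 less the opposing 39 gives net 57, which does reach 48, so (h) meets the standard; on (i) the weight is 81 less the opposing 31 gives net 50, ≥ 48, so (i) meets the standard.
  Stage III.1 is satisfied; the onus moves to the defendant.
At Stage III.2 the defendant must meet a preponderance (weight is at least 48): on (j) the weight is 95 less the opposing 48 gives net 47, < 48, so (j) does not meet the standard.
  The defendant does not carry Stage III.2.
The analysis ends at Stage III.2; the plaintiff prevails on this issue.
Per-issue: Issue I → plaintiff; Issue II → defendant; Issue III → plaintiff. The plaintiff must prevail on a majority of issues; overall, the plaintiff prevails.

plaintiff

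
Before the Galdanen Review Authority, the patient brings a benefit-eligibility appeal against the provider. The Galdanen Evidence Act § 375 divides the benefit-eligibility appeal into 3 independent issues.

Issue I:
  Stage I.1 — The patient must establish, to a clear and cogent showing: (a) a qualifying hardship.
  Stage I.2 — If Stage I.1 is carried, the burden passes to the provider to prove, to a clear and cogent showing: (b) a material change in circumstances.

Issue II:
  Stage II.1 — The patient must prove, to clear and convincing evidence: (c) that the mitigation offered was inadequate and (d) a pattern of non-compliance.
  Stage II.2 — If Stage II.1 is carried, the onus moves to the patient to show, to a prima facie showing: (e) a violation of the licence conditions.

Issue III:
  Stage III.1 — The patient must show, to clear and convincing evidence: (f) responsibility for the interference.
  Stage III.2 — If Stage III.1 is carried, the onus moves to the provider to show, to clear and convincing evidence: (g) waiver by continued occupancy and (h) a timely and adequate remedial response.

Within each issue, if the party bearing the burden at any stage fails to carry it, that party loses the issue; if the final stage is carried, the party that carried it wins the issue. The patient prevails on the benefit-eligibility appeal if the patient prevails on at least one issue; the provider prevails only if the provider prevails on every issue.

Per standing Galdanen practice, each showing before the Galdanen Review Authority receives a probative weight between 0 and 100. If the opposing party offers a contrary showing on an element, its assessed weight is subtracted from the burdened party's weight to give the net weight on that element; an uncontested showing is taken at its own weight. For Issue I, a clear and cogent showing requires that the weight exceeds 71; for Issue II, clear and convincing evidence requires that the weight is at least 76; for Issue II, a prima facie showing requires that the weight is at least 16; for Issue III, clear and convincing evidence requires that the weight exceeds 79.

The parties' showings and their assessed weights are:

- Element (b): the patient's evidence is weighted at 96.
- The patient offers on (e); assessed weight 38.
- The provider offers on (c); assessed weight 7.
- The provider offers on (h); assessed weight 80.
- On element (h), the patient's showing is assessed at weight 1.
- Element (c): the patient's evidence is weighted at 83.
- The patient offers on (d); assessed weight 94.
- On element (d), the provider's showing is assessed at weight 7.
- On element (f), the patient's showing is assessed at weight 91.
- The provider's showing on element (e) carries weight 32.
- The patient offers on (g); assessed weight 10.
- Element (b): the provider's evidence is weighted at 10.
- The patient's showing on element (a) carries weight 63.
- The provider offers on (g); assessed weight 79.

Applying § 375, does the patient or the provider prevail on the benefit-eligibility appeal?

— Issue I —
Stage I.1 (patient, a clear and cogent showing, weight exceeds 71): (a) 63 ≤ 71 — fails.
  The patient does not carry Stage I.1.
The provider prevails on this issue.
— Issue II —
Stage II.1 — burden on patient; standard: clear and convincing evidence (weight is at least 76).
    (c): 83 − 7 = 76 ≥ 76 [met]
    (d): 94 − 7 = 87 ≥ 76 [met]
  Stage II.1 carried; the burden remains with the patient.
Stage II.2 — burden on patient; standard: a prima facie showing (weight is at least 16).
    (e): 38 − 32 = 6 < 16 [not met]
  The patient does not carry Stage II.2.
So the provider prevails on this issue.
— Issue III —
At Stage III.1 the patient must meet clear and convincing evidence (weight exceeds 79): on (f) the weight is 91, > 79, so (f) meets the standard.
  Stage III.1 is satisfied; the onus moves to the provider.
At Stage III.2 the provider must meet clear and convincing evidence (weight exceeds 79): on (g) the weight is 79 less the opposing 10 gives net 69, which does not exceed 79, so (g) does not meet the standard; on (h) the weight is 80 less the opposing 1 gives net 79, ≤ 79, so (h) does not meet the standard.
  Not every element is met, so the provider fails to carry Stage III.2.
The analysis ends at Stage III.2; the patient prevails on this issue.
Per-issue: Issue I → provider; Issue II → provider; Issue III → patient. The patient must prevail on at least one issue; overall, the patient prevails.

patient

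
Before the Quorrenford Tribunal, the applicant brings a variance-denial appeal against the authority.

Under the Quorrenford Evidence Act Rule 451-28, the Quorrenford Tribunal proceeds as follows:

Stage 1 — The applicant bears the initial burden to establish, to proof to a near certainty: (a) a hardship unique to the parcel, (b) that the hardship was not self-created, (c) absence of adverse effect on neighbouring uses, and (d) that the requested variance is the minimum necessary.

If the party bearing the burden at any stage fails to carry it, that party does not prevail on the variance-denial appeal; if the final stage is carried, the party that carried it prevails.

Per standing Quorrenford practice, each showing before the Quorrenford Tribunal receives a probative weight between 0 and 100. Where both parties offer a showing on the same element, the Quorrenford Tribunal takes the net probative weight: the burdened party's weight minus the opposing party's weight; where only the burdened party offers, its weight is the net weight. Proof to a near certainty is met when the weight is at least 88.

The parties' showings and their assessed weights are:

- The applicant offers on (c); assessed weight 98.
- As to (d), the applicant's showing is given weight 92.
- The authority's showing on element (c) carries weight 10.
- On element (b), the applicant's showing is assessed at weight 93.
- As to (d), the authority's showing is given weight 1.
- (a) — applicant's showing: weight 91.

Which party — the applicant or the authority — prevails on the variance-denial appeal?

At Stage 1 the applicant must meet proof to a near certainty (weight is at least 88): on (a) the weight is 91, which does reach 88, so (a) meets the standard; on (b) the weight is 93, ≥ 88, so (b) meets the standard; on (c) the weight is 98 less the opposing 10 gives net 88, which does reach 88, so (c) meets the standard; on (d) the weight is 92 less the opposing 1 gives net 91, ≥ 88, so (d) meets the standard.
  The applicant carries the last stage.
All stages carried — the applicant prevails.

applicant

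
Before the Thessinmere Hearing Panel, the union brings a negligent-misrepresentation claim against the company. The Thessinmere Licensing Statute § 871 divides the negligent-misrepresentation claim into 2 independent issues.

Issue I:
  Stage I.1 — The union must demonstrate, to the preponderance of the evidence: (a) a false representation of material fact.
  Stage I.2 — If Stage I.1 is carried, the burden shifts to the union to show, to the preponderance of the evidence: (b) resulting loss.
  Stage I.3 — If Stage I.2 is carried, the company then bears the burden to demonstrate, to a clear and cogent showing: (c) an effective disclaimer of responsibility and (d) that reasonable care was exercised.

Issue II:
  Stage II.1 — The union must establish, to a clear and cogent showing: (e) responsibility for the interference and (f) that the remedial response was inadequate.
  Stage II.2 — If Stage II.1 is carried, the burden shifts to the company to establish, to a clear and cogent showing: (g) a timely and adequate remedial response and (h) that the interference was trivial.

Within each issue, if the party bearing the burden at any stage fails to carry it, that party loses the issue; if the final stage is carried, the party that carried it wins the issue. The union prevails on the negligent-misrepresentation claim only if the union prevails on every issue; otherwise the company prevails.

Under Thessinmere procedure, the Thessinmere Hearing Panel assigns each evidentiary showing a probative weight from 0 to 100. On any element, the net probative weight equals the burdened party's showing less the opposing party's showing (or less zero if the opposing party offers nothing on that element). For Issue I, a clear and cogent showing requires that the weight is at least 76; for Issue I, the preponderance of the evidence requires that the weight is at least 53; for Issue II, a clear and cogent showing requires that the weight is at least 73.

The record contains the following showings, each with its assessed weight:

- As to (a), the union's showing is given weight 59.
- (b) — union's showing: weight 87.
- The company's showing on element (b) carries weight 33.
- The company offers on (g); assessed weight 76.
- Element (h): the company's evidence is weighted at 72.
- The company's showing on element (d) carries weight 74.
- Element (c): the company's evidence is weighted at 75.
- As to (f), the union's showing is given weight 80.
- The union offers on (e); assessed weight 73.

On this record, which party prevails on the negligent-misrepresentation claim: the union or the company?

— Issue I —
Stage I.1 — burden on union; standard: the preponderance of the evidence (weight is at least 53).
    (a): 59 ≥ 53 [met]
  Stage I.1 carried; the burden remains with the union.
Stage I.2 — burden on union; standard: the preponderance of the evidence (weight is at least 53).
    (b): 87 − 33 = 54 ≥ 53 [met]
  Stage I.2 carried; the burden shifts to the company.
Stage I.3 — burden on company; standard: a clear and cogent showing (weight is at least 76).
    (c): 75 < 76 [not met]
    (d): 74 < 76 [not met]
  Stage I.3 not carried; the company fails its burden.
So the union prevails on this issue.
— Issue II —
Stage II.1 (union, a clear and cogent showing, weight is at least 73): (e) 73 ≥ 73 — meets; (f) 80 ≥ 73 — meets.
  Stage II.1 is satisfied; the onus moves to the company.
Stage II.2 (company, a clear and cogent showing, weight is at least 73): (g) 76 ≥ 73 — meets; (h) 72 < 73 — fails.
  Not every element is met, so the company fails to carry Stage II.2.
The analysis ends at Stage II.2; the union prevails on this issue.
Per-issue: Issue I → union; Issue II → union. The union must prevail on every issue; overall, the union prevails.

union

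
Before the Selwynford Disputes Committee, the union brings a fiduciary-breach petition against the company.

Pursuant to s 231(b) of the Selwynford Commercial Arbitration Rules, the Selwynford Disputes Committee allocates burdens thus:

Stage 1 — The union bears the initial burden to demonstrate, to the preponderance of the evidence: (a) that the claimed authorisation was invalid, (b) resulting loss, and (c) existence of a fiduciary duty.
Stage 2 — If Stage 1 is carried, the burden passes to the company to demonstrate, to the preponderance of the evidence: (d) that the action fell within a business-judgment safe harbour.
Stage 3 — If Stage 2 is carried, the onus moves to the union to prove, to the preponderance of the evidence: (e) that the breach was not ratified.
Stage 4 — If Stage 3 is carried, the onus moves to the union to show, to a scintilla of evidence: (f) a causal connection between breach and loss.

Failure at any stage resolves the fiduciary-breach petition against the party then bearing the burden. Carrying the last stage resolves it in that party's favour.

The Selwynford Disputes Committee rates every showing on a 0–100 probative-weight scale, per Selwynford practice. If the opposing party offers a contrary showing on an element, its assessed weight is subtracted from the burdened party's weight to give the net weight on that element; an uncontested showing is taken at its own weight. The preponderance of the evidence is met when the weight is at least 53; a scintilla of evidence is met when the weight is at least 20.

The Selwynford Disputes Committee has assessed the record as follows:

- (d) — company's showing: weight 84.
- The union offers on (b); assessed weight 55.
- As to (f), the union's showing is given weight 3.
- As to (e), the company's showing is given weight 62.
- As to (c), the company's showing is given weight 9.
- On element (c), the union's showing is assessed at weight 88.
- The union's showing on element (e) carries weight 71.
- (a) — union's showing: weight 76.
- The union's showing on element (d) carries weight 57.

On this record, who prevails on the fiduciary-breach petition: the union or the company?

union

At Stage 1 the union must meet the preponderance of the evidence (weight is at least 53): on (a) the weight is 76, which does reach 53, so (a) meets the standard; on (b) the weight is 55, ≥ 53, so (b) meets the standard; on (c) the weight is 88 less the opposing 9 gives net 79, ≥ 53, so (c) meets the standard.
  All elements met. The burden passes to the company.
At Stage 2 the company must meet the preponderance of the evidence (weight is at least 53): on (d) the weight is 84 less the opposing 57 gives net 27, which does not reach 53, so (d) does not meet the standard.
  The company does not carry Stage 2.
So the union prevails.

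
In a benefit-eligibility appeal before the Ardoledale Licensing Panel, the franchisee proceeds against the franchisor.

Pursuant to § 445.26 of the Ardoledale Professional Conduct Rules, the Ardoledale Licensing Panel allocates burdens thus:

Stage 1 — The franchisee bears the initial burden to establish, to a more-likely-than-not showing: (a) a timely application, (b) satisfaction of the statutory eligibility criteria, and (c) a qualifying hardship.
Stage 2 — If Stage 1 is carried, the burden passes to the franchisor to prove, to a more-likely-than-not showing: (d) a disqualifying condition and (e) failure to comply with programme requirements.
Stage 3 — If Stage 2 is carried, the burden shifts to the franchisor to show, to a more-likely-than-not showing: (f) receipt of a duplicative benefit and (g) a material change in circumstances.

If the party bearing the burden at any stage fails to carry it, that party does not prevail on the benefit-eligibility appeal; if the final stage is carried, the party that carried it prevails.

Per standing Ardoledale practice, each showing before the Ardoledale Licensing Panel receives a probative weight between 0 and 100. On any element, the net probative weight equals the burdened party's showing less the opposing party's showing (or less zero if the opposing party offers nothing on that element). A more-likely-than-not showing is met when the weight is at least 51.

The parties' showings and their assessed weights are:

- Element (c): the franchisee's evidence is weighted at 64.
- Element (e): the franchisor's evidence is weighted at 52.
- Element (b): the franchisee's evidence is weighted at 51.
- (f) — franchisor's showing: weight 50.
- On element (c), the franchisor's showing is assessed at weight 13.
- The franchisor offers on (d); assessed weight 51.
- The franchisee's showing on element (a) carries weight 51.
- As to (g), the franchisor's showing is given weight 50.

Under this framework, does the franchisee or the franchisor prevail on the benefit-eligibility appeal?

Stage 1 — burden on franchisee; standard: a more-likely-than-not showing (weight is at least 51).
    (a): 51 ≥ 51 [met]
    (b): 51 ≥ 51 [met]
    (c): 64 − 13 = 51 ≥ 51 [met]
  All elements met. The burden passes to the franchisor.
Stage 2 — burden on franchisor; standard: a more-likely-than-not showing (weight is at least 51).
    (d): 51 ≥ 51 [met]
    (e): 52 ≥ 51 [met]
  Stage 2 carried; the burden remains with the franchisor.
Stage 3 — burden on franchisor; standard: a more-likely-than-not showing (weight is at least 51).
    (f): 50 < 51 [not met]
    (g): 50 < 51 [not met]
  Not every element is met, so the franchisor fails to carry Stage 3.
So the franchisee prevails.

franchisee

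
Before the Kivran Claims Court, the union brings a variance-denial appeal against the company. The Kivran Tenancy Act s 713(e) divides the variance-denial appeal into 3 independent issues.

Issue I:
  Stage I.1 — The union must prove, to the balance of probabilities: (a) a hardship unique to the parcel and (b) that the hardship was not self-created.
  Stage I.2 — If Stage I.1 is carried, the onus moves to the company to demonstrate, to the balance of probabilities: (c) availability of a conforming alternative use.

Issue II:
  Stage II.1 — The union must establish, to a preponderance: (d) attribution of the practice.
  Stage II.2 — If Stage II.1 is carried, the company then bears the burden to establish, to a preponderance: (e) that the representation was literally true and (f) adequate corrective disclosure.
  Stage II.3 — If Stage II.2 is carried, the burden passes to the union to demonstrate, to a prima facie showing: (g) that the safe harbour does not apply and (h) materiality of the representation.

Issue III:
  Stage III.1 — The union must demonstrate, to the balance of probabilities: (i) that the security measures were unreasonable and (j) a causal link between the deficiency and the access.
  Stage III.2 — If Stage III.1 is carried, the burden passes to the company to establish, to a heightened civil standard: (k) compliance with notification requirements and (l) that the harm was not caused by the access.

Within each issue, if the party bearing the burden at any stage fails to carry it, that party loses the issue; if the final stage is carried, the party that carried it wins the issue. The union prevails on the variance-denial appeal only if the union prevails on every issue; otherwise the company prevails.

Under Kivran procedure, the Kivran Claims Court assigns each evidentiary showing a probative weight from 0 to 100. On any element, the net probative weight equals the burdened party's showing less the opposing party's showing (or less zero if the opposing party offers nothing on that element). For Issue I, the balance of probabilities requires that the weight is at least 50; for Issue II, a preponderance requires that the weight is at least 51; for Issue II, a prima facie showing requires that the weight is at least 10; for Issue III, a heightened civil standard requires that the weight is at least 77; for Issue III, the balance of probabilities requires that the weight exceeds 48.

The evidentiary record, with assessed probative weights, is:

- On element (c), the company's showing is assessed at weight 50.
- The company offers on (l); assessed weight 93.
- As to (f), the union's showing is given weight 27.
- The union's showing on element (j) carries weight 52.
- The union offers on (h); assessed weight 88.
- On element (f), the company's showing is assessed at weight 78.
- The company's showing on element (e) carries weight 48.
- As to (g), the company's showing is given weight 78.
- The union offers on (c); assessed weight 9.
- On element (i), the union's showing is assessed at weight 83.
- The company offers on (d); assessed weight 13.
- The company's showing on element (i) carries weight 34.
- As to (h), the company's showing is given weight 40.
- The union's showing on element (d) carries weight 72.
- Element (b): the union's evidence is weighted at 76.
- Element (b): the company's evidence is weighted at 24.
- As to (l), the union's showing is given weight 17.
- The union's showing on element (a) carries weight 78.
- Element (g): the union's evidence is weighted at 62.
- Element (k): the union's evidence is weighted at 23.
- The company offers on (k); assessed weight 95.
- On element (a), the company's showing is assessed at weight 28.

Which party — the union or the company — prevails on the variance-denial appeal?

union

— Issue I —
Stage I.1 (union, the balance of probabilities, weight is at least 50): (a) net 78−28=50 ≥ 50 — meets; (b) net 76−24=52 ≥ 50 — meets.
  Stage I.1 carried; the burden shifts to the company.
Stage I.2 (company, the balance of probabilities, weight is at least 50): (c) net 50−9=41 < 50 — fails.
  The company does not carry Stage I.2.
The union prevails on this issue.
— Issue II —
At Stage II.1 the union must meet a preponderance (weight is at least 51): on (d) the weight is 72 less the opposing 13 gives net 59, which does reach 51, so (d) meets the standard.
  Stage II.1 carried; the burden shifts to the company.
At Stage II.2 the company must meet a preponderance (weight is at least 51): on (e) the weight is 48, < 51, so (e) does not meet the standard; on (f) the weight is 78 less the opposing 27 gives net 51, which does reach 51, so (f) meets the standard.
  The company does not carry Stage II.2.
The union prevails on this issue.
— Issue III —
Stage III.1 — burden on union; standard: the balance of probabilities (weight exceeds 48).
    (i): 83 − 34 = 49 > 48 [met]
    (j): 52 > 48 [met]
  All elements met. The burden passes to the company.
Stage III.2 — burden on company; standard: a heightened civil standard (weight is at least 77).
    (k): 95 − 23 = 72 < 77 [not met]
    (l): 93 − 17 = 76 < 77 [not met]
  The company does not carry Stage III.2.
So the union prevails on this issue.
Per-issue: Issue I → union; Issue II → union; Issue III → union. The union must prevail on every issue; overall, the union prevails.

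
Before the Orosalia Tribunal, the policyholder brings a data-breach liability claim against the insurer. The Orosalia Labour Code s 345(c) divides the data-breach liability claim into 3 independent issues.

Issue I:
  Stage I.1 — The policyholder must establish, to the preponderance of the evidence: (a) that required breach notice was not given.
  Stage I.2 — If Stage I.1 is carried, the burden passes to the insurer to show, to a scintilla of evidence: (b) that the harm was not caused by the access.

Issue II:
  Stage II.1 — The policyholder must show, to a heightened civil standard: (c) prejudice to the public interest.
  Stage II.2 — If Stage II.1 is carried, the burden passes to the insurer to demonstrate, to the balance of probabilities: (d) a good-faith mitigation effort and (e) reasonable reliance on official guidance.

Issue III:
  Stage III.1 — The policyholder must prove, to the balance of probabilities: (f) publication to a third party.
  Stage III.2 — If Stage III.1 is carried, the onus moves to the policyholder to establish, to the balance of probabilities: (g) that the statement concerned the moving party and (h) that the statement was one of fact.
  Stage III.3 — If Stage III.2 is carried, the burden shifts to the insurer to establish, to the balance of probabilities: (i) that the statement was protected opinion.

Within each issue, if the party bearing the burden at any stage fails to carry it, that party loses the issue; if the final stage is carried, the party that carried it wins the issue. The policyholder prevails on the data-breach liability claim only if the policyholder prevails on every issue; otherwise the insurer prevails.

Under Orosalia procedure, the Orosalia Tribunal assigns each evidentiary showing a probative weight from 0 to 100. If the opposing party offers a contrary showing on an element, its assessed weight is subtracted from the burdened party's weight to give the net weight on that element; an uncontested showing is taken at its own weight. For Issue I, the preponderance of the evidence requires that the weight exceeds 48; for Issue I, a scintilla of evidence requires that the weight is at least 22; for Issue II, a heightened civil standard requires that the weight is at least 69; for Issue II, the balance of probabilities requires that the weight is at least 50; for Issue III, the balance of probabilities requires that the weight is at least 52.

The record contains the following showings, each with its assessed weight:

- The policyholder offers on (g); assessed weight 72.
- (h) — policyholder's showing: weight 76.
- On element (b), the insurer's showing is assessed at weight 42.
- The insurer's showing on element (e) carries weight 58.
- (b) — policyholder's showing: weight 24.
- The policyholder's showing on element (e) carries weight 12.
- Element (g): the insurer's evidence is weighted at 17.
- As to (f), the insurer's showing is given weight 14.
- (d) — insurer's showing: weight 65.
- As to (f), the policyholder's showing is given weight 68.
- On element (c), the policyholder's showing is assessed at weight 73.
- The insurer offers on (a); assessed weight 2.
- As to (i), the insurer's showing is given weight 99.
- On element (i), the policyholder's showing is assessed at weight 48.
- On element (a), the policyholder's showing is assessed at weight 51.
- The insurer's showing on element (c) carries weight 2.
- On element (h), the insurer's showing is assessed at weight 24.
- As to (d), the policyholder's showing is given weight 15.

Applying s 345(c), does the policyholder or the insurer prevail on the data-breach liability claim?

policyholder

— Issue I —
Stage I.1 — burden on policyholder; standard: the preponderance of the evidence (weight exceeds 48).
    (a): 51 − 2 = 49 > 48 [met]
  The policyholder carries Stage I.1; the insurer now bears the burden.
Stage I.2 — burden on insurer; standard: a scintilla of evidence (weight is at least 22).
    (b): 42 − 24 = 18 < 22 [not met]
  Stage I.2 not carried; the insurer fails its burden.
The policyholder prevails on this issue.
— Issue II —
Stage II.1 (policyholder, a heightened civil standard, weight is at least 69): (c) net 73−2=71 ≥ 69 — meets.
  Stage II.1 is satisfied; the onus moves to the insurer.
Stage II.2 (insurer, the balance of probabilities, weight is at least 50): (d) net 65−15=50 ≥ 50 — meets; (e) net 58−12=46 < 50 — fails.
  Not every element is met, so the insurer fails to carry Stage II.2.
So the policyholder prevails on this issue.
— Issue III —
Stage III.1 (policyholder, the balance of probabilities, weight is at least 52): (f) net 68−14=54 ≥ 52 — meets.
  Stage III.1 is satisfied; the policyholder continues to bear the burden.
Stage III.2 (policyholder, the balance of probabilities, weight is at least 52): (g) net 72−17=55 ≥ 52 — meets; (h) net 76−24=52 ≥ 52 — meets.
  Stage III.2 carried; the burden shifts to the insurer.
Stage III.3 (insurer, the balance of probabilities, weight is at least 52): (i) net 99−48=51 < 52 — fails.
  Stage III.3 not carried; the insurer fails its burden.
So the policyholder prevails on this issue.
Per-issue: Issue I → policyholder; Issue II → policyholder; Issue III → policyholder. The policyholder must prevail on every issue; overall, the policyholder prevails.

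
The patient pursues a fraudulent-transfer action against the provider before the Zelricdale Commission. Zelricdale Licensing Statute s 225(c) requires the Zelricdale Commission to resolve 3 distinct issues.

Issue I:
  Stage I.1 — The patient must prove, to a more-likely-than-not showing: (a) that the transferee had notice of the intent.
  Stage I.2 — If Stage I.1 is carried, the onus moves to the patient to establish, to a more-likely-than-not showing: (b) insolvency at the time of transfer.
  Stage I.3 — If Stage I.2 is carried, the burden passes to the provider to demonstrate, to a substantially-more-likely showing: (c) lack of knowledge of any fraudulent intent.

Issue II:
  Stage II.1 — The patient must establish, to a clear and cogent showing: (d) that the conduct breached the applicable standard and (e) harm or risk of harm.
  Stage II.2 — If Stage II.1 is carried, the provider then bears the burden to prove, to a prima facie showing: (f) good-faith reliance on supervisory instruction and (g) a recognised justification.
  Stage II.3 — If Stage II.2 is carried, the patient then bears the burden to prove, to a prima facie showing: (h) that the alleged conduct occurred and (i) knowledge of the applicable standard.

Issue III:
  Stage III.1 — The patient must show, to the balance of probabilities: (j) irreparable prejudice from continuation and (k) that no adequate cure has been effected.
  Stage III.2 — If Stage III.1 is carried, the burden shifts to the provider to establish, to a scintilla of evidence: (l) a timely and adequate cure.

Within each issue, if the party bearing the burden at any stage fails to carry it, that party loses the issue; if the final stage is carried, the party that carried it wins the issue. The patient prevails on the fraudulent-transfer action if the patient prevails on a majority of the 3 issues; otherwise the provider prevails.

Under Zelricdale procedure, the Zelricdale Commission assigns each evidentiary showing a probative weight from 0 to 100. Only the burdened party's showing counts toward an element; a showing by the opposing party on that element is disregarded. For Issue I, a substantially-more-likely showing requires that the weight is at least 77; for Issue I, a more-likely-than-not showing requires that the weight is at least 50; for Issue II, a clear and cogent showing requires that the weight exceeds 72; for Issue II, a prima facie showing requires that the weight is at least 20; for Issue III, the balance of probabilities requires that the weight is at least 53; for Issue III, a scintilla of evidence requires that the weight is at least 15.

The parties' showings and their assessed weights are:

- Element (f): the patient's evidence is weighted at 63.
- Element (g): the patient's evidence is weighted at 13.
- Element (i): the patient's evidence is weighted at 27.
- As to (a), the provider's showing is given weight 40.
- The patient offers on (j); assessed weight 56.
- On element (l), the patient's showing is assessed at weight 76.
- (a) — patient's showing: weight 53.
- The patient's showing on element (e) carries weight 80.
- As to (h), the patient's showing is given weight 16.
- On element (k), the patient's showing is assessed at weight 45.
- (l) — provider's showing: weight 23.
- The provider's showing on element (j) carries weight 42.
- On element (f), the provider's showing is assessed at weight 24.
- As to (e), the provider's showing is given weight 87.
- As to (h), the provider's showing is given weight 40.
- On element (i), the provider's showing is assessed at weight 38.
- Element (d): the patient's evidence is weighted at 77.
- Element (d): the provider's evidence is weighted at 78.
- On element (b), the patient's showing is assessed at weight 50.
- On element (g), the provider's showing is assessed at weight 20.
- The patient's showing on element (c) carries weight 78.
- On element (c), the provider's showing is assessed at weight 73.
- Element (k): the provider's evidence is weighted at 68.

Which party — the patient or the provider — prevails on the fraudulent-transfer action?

— Issue I —
Stage I.1 (patient, a more-likely-than-not showing, weight is at least 50): (a) 53 (provider's 40 disregarded) ≥ 50 — meets.
  Stage I.1 is satisfied; the patient continues to bear the burden.
Stage I.2 (patient, a more-likely-than-not showing, weight is at least 50): (b) 50 ≥ 50 — meets.
  Stage I.2 carried; the burden shifts to the provider.
Stage I.3 (provider, a substantially-more-likely showing, weight is at least 77): (c) 73 (patient's 78 disregarded) < 77 — fails.
  Stage I.3 not carried; the provider fails its burden.
The analysis ends at Stage I.3; the patient prevails on this issue.
— Issue II —
Stage II.1 (patient, a clear and cogent showing, weight exceeds 72): (d) 77 (provider's 78 disregarded) > 72 — meets; (e) 80 (provider's 87 disregarded) > 72 — meets.
  The patient carries Stage II.1; the provider now bears the burden.
Stage II.2 (provider, a prima facie showing, weight is at least 20): (f) 24 (patient's 63 disregarded) ≥ 20 — meets; (g) 20 (patient's 13 disregarded) ≥ 20 — meets.
  All elements met. The burden passes to the patient.
Stage II.3 (patient, a prima facie showing, weight is at least 20): (h) 16 (provider's 40 disregarded) < 20 — fails; (i) 27 (provider's 38 disregarded) ≥ 20 — meets.
  Not every element is met, so the patient fails to carry Stage II.3.
The provider prevails on this issue.
— Issue III —
At Stage III.1 the patient must meet the balance of probabilities (weight is at least 53): on (j) the weight is 56 (the provider's 42 is given no effect), ≥ 53, so (j) meets the standard; on (k) the weight is 45 (the provider's 68 is given no effect), < 53, so (k) does not meet the standard.
  The patient does not carry Stage III.1.
The provider prevails on this issue.
Per-issue: Issue I → patient; Issue II → provider; Issue III → provider. The patient must prevail on a majority of issues; overall, the provider prevails.

provider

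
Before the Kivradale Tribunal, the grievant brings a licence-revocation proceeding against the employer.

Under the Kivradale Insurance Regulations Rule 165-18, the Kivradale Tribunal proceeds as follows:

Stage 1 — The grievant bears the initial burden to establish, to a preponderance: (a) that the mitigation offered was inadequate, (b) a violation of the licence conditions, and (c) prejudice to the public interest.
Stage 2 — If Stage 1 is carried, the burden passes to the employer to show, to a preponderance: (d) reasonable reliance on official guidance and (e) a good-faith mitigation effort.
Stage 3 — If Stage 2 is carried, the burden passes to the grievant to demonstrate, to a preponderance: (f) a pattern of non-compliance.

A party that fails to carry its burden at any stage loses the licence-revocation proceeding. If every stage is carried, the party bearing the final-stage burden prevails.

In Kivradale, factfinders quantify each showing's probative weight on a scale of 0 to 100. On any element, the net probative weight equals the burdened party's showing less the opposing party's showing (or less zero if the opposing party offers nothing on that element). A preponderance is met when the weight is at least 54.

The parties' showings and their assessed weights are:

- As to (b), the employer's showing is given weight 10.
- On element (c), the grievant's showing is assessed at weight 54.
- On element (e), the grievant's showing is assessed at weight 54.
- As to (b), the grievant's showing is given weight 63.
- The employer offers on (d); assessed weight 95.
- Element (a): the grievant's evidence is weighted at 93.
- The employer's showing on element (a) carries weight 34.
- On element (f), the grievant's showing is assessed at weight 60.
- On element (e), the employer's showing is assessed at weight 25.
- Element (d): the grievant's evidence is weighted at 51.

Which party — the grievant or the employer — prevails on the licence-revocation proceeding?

Stage 1 — burden on grievant; standard: a preponderance (weight is at least 54).
    (a): 93 − 34 = 59 ≥ 54 [met]
    (b): 63 − 10 = 53 < 54 [not met]
    (c): 54 ≥ 54 [met]
  The grievant does not carry Stage 1.
The analysis ends at Stage 1; the employer prevails.

employer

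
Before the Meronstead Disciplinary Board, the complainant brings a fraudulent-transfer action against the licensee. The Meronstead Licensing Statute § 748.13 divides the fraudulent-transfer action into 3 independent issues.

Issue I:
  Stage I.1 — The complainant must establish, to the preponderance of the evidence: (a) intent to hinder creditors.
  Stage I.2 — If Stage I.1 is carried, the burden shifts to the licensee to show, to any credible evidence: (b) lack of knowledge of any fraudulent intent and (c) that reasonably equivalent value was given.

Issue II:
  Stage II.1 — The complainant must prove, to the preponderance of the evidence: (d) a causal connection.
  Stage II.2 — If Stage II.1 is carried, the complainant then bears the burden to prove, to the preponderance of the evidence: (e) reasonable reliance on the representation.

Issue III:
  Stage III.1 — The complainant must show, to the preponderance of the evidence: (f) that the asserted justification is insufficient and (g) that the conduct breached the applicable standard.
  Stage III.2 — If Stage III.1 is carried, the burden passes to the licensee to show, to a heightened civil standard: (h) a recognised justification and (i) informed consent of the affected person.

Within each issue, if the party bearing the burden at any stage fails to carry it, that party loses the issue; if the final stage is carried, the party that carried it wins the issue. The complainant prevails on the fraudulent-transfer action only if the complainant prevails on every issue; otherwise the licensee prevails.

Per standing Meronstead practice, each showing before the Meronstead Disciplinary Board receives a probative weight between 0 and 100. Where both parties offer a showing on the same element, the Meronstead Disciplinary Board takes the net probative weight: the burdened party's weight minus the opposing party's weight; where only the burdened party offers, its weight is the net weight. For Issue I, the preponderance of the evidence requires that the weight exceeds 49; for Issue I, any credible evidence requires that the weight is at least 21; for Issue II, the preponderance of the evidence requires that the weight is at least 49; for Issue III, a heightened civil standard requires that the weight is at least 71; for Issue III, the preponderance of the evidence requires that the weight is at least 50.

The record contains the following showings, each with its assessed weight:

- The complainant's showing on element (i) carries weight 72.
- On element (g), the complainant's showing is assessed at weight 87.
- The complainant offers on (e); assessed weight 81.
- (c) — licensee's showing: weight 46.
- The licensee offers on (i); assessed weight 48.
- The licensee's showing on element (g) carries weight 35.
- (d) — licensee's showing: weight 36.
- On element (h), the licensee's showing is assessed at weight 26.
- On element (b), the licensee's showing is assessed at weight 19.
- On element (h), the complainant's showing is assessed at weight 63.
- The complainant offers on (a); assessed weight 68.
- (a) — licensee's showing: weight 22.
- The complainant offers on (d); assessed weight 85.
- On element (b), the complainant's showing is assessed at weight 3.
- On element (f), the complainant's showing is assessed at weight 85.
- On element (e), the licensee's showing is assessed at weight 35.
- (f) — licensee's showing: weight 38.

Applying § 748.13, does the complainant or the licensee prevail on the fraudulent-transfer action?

licensee

— Issue I —
At Stage I.1 the complainant must meet the preponderance of the evidence (weight exceeds 49): on (a) the weight is 68 less the opposing 22 gives net 46, ≤ 49, so (a) does not meet the standard.
  The complainant does not carry Stage I.1.
The analysis ends at Stage I.1; the licensee prevails on this issue.
— Issue II —
At Stage II.1 the complainant must meet the preponderance of the evidence (weight is at least 49): on (d) the weight is 85 less the opposing 36 gives net 49, ≥ 49, so (d) meets the standard.
  Stage II.1 is satisfied; the complainant continues to bear the burden.
At Stage II.2 the complainant must meet the preponderance of the evidence (weight is at least 49): on (e) the weight is 81 less the opposing 35 gives net 46, < 49, so (e) does not meet the standard.
  The complainant does not carry Stage II.2.
The analysis ends at Stage II.2; the licensee prevails on this issue.
— Issue III —
At Stage III.1 the complainant must meet the preponderance of the evidence (weight is at least 50): on (f) the weight is 85 less the opposing 38 gives net 47, < 50, so (f) does not meet the standard; on (g) the weight is 87 less the opposing 35 gives net 52, which does reach 50, so (g) meets the standard.
  Not every element is met, so the complainant fails to carry Stage III.1.
So the licensee prevails on this issue.
Per-issue: Issue I → licensee; Issue II → licensee; Issue III → licensee. The complainant must prevail on every issue; overall, the licensee prevails.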